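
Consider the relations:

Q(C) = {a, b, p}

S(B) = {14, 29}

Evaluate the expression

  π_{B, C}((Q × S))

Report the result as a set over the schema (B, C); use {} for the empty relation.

Q × S: Cartesian product, 3·2 = 6 tuples over (C, B).
Keep only column(s) B, C: {(14, a), (14, b), (14, p), (29, a), (29, b), (29, p)}

{(14, a), (14, b), (14, p), (29, a), (29, b), (29, p)}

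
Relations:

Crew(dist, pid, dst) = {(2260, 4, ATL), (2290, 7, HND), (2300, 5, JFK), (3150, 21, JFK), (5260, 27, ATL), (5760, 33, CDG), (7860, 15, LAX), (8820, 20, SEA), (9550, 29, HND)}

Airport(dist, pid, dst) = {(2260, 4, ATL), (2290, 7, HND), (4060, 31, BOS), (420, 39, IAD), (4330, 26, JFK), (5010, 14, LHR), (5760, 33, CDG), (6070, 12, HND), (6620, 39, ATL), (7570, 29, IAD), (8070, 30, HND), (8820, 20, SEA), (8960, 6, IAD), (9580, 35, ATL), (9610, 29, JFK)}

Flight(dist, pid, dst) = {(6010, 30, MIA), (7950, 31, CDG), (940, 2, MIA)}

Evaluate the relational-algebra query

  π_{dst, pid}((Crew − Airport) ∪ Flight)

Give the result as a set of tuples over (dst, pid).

{(ATL, 27), (CDG, 31), (HND, 29), (JFK, 21), (JFK, 5), (LAX, 15), (MIA, 2), (MIA, 30)}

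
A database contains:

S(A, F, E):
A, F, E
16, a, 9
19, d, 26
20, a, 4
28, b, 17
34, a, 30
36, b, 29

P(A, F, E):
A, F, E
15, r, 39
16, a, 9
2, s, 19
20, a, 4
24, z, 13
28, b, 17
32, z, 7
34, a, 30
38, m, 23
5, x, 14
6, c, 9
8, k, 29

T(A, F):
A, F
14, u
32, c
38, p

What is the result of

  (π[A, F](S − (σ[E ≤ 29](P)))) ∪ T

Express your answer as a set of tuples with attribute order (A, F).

{(14, u), (19, d), (32, c), (34, a), (36, b), (38, p)}

Apply σ_{E ≤ 29}; surviving tuples: {(16, a, 9), (2, s, 19), (20, a, 4), (24, z, 13), (28, b, 17), (32, z, 7), (38, m, 23), (5, x, 14), (6, c, 9), (8, k, 29)}
Set difference of the two operands is {(19, d, 26), (34, a, 30), (36, b, 29)}.
Keep only column(s) A, F: {(19, d), (34, a), (36, b)}
Set union of the two operands is {(14, u), (19, d), (32, c), (34, a), (36, b), (38, p)}.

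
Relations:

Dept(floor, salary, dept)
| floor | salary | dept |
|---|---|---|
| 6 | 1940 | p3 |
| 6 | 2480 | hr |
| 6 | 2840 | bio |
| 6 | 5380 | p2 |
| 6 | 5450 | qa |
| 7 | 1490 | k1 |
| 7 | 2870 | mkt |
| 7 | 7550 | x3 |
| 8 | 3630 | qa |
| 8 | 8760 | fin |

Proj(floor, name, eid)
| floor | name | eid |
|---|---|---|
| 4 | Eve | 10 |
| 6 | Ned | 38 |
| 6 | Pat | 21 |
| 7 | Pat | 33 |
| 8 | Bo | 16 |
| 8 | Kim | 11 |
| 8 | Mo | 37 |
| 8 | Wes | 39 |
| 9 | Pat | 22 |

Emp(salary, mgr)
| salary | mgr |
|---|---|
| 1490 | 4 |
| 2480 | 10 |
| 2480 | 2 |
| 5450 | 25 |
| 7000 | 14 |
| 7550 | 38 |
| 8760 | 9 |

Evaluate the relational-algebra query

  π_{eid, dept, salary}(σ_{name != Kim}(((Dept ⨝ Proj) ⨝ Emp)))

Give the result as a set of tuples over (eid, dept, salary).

Dept ⋈ Proj (natural join on floor): {(6, 1940, p3, Ned, 38), (6, 1940, p3, Pat, 21), (6, 2480, hr, Ned, 38), (6, 2480, hr, Pat, 21), (6, 2840, bio, Ned, 38), (6, 2840, bio, Pat, 21), (6, 5380, p2, Ned, 38), (6, 5380, p2, Pat, 21), (6, 5450, qa, Ned, 38), (6, 5450, qa, Pat, 21), (7, 1490, k1, Pat, 33), (7, 2870, mkt, Pat, 33), (7, 7550, x3, Pat, 33), (8, 3630, qa, Bo, 16), (8, 3630, qa, Kim, 11), (8, 3630, qa, Mo, 37), (8, 3630, qa, Wes, 39), (8, 8760, fin, Bo, 16), (8, 8760, fin, Kim, 11), (8, 8760, fin, Mo, 37), (8, 8760, fin, Wes, 39)}
(Dept ⨝ Proj) ⋈ Emp (natural join on salary): {(6, 2480, hr, Ned, 38, 10), (6, 2480, hr, Ned, 38, 2), (6, 2480, hr, Pat, 21, 10), (6, 2480, hr, Pat, 21, 2), (6, 5450, qa, Ned, 38, 25), (6, 5450, qa, Pat, 21, 25), (7, 1490, k1, Pat, 33, 4), (7, 7550, x3, Pat, 33, 38), (8, 8760, fin, Bo, 16, 9), (8, 8760, fin, Kim, 11, 9), (8, 8760, fin, Mo, 37, 9), (8, 8760, fin, Wes, 39, 9)}
Selection name != Kim: {(6, 2480, hr, Ned, 38, 10), (6, 2480, hr, Ned, 38, 2), (6, 2480, hr, Pat, 21, 10), (6, 2480, hr, Pat, 21, 2), (6, 5450, qa, Ned, 38, 25), (6, 5450, qa, Pat, 21, 25), (7, 1490, k1, Pat, 33, 4), (7, 7550, x3, Pat, 33, 38), (8, 8760, fin, Bo, 16, 9), (8, 8760, fin, Mo, 37, 9), (8, 8760, fin, Wes, 39, 9)}
π[eid, dept, salary]: project onto (eid, dept, salary) (2 duplicate(s) eliminated) → {(16, fin, 8760), (21, hr, 2480), (21, qa, 5450), (33, k1, 1490), (33, x3, 7550), (37, fin, 8760), (38, hr, 2480), (38, qa, 5450), (39, fin, 8760)}

{(16, fin, 8760), (21, hr, 2480), (21, qa, 5450), (33, k1, 1490), (33, x3, 7550), (37, fin, 8760), (38, hr, 2480), (38, qa, 5450), (39, fin, 8760)}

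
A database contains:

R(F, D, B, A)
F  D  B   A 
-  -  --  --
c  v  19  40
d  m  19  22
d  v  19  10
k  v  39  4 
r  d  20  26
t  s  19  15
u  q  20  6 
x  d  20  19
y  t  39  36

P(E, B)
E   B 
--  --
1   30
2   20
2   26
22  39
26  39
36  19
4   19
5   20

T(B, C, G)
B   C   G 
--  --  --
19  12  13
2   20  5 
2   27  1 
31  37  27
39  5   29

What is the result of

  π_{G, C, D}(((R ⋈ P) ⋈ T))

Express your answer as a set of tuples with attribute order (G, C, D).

{(13, 12, m), (13, 12, s), (13, 12, v), (29, 5, t), (29, 5, v)}

Joining R and P on B yields {(c, v, 19, 40, 36), (c, v, 19, 40, 4), (d, m, 19, 22, 36), (d, m, 19, 22, 4), (d, v, 19, 10, 36), (d, v, 19, 10, 4), (k, v, 39, 4, 22), (k, v, 39, 4, 26), (r, d, 20, 26, 2), (r, d, 20, 26, 5), (t, s, 19, 15, 36), (t, s, 19, 15, 4), (u, q, 20, 6, 2), (u, q, 20, 6, 5), (x, d, 20, 19, 2), (x, d, 20, 19, 5), (y, t, 39, 36, 22), (y, t, 39, 36, 26)}.
Joining (R ⋈ P) and T on B yields {(c, v, 19, 40, 36, 12, 13), (c, v, 19, 40, 4, 12, 13), (d, m, 19, 22, 36, 12, 13), (d, m, 19, 22, 4, 12, 13), (d, v, 19, 10, 36, 12, 13), (d, v, 19, 10, 4, 12, 13), (k, v, 39, 4, 22, 5, 29), (k, v, 39, 4, 26, 5, 29), (t, s, 19, 15, 36, 12, 13), (t, s, 19, 15, 4, 12, 13), (y, t, 39, 36, 22, 5, 29), (y, t, 39, 36, 26, 5, 29)}.
π_{G, C, D} gives {(13, 12, m), (13, 12, s), (13, 12, v), (29, 5, t), (29, 5, v)} (7 duplicate(s) eliminated).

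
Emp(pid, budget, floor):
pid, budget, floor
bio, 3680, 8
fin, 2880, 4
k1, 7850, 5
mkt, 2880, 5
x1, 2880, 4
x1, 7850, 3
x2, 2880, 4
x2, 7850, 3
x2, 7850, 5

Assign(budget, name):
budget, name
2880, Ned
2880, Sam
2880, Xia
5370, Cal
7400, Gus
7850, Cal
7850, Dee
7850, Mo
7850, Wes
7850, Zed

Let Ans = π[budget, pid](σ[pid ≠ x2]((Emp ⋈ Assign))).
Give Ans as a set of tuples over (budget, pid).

{(2880, fin), (2880, mkt), (2880, x1), (7850, k1), (7850, x1)}

Emp ⋈ Assign (natural join on budget): {(fin, 2880, 4, Ned), (fin, 2880, 4, Sam), (fin, 2880, 4, Xia), (k1, 7850, 5, Cal), (k1, 7850, 5, Dee), (k1, 7850, 5, Mo), (k1, 7850, 5, Wes), (k1, 7850, 5, Zed), (mkt, 2880, 5, Ned), (mkt, 2880, 5, Sam), (mkt, 2880, 5, Xia), (x1, 2880, 4, Ned), (x1, 2880, 4, Sam), (x1, 2880, 4, Xia), (x1, 7850, 3, Cal), (x1, 7850, 3, Dee), (x1, 7850, 3, Mo), (x1, 7850, 3, Wes), (x1, 7850, 3, Zed), (x2, 2880, 4, Ned), (x2, 2880, 4, Sam), (x2, 2880, 4, Xia), (x2, 7850, 3, Cal), (x2, 7850, 3, Dee), (x2, 7850, 3, Mo), (x2, 7850, 3, Wes), (x2, 7850, 3, Zed), (x2, 7850, 5, Cal), (x2, 7850, 5, Dee), (x2, 7850, 5, Mo), (x2, 7850, 5, Wes), (x2, 7850, 5, Zed)}
Filtering on pid ≠ x2 leaves {(fin, 2880, 4, Ned), (fin, 2880, 4, Sam), (fin, 2880, 4, Xia), (k1, 7850, 5, Cal), (k1, 7850, 5, Dee), (k1, 7850, 5, Mo), (k1, 7850, 5, Wes), (k1, 7850, 5, Zed), (mkt, 2880, 5, Ned), (mkt, 2880, 5, Sam), (mkt, 2880, 5, Xia), (x1, 2880, 4, Ned), (x1, 2880, 4, Sam), (x1, 2880, 4, Xia), (x1, 7850, 3, Cal), (x1, 7850, 3, Dee), (x1, 7850, 3, Mo), (x1, 7850, 3, Wes), (x1, 7850, 3, Zed)}.
Projecting to budget, pid (14 duplicate(s) eliminated): {(2880, fin), (2880, mkt), (2880, x1), (7850, k1), (7850, x1)}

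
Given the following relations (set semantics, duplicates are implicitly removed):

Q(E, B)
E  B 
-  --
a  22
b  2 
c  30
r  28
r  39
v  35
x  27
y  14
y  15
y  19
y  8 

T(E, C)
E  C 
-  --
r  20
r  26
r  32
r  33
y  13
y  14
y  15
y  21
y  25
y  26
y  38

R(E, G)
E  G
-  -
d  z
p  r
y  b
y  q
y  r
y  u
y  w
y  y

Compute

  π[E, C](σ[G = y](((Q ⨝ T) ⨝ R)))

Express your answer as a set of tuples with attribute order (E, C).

{(y, 13), (y, 14), (y, 15), (y, 21), (y, 25), (y, 26), (y, 38)}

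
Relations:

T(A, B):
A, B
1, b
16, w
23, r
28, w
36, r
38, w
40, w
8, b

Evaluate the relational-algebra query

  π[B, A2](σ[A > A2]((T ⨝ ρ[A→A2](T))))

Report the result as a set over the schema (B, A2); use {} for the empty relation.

ρ[A→A2]: schema becomes (A2, B); tuples unchanged.
T ⋈ ρ[A→A2](T) (natural join on B): {(1, b, 1), (1, b, 8), (16, w, 16), (16, w, 28), (16, w, 38), (16, w, 40), (23, r, 23), (23, r, 36), (28, w, 16), (28, w, 28), (28, w, 38), (28, w, 40), (36, r, 23), (36, r, 36), (38, w, 16), (38, w, 28), (38, w, 38), (38, w, 40), (40, w, 16), (40, w, 28), (40, w, 38), (40, w, 40), (8, b, 1), (8, b, 8)}
Apply σ_{A > A2}; surviving tuples: {(28, w, 16), (36, r, 23), (38, w, 16), (38, w, 28), (40, w, 16), (40, w, 28), (40, w, 38), (8, b, 1)}
π_{B, A2} gives {(b, 1), (r, 23), (w, 16), (w, 28), (w, 38)} (3 duplicate(s) eliminated).

{(b, 1), (r, 23), (w, 16), (w, 28), (w, 38)}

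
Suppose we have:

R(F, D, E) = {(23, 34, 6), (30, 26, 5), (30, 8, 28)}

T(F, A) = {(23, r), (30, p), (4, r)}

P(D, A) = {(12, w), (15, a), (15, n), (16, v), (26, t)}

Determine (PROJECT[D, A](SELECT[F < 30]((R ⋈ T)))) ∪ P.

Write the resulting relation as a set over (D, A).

R ⋈ T (natural join on F): {(23, 34, 6, r), (30, 26, 5, p), (30, 8, 28, p)}
Filtering on F < 30 leaves {(23, 34, 6, r)}.
Projecting to D, A: {(34, r)}
Set union of the two operands is {(12, w), (15, a), (15, n), (16, v), (26, t), (34, r)}.

{(12, w), (15, a), (15, n), (16, v), (26, t), (34, r)}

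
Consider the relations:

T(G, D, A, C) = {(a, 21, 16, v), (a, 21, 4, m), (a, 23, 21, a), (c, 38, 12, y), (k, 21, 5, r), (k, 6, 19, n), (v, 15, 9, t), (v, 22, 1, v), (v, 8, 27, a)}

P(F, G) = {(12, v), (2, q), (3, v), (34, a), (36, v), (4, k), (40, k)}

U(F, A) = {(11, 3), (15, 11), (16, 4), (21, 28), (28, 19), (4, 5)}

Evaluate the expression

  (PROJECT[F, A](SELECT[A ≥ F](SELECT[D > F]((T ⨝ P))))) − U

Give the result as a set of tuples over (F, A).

{(3, 27), (3, 9), (4, 19)}

Natural join on G: {(a, 21, 16, v, 34), (a, 21, 4, m, 34), (a, 23, 21, a, 34), (k, 21, 5, r, 4), (k, 21, 5, r, 40), (k, 6, 19, n, 4), (k, 6, 19, n, 40), (v, 15, 9, t, 12), (v, 15, 9, t, 3), (v, 15, 9, t, 36), (v, 22, 1, v, 12), (v, 22, 1, v, 3), (v, 22, 1, v, 36), (v, 8, 27, a, 12), (v, 8, 27, a, 3), (v, 8, 27, a, 36)}
σ[D > F]: keep tuples satisfying D > F → {(k, 21, 5, r, 4), (k, 6, 19, n, 4), (v, 15, 9, t, 12), (v, 15, 9, t, 3), (v, 22, 1, v, 12), (v, 22, 1, v, 3), (v, 8, 27, a, 3)}
σ[A ≥ F]: keep tuples satisfying A ≥ F → {(k, 21, 5, r, 4), (k, 6, 19, n, 4), (v, 15, 9, t, 3), (v, 8, 27, a, 3)}
Keep only column(s) F, A: {(3, 27), (3, 9), (4, 19), (4, 5)}
Taking the difference: {(3, 27), (3, 9), (4, 19)}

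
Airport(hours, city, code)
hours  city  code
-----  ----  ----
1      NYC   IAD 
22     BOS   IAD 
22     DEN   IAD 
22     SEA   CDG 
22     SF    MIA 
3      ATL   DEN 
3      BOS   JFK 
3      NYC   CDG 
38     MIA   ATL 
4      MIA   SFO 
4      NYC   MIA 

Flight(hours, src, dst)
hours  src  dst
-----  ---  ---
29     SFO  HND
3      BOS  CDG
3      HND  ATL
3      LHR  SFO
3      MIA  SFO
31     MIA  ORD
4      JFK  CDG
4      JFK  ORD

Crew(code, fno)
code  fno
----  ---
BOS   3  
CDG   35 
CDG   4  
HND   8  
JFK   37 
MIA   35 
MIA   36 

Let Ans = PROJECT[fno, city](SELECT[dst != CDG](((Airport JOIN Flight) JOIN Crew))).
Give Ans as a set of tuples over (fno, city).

Joining Airport and Flight on hours yields {(3, ATL, DEN, BOS, CDG), (3, ATL, DEN, HND, ATL), (3, ATL, DEN, LHR, SFO), (3, ATL, DEN, MIA, SFO), (3, BOS, JFK, BOS, CDG), (3, BOS, JFK, HND, ATL), (3, BOS, JFK, LHR, SFO), (3, BOS, JFK, MIA, SFO), (3, NYC, CDG, BOS, CDG), (3, NYC, CDG, HND, ATL), (3, NYC, CDG, LHR, SFO), (3, NYC, CDG, MIA, SFO), (4, MIA, SFO, JFK, CDG), (4, MIA, SFO, JFK, ORD), (4, NYC, MIA, JFK, CDG), (4, NYC, MIA, JFK, ORD)}.
Joining (Airport JOIN Flight) and Crew on code yields {(3, BOS, JFK, BOS, CDG, 37), (3, BOS, JFK, HND, ATL, 37), (3, BOS, JFK, LHR, SFO, 37), (3, BOS, JFK, MIA, SFO, 37), (3, NYC, CDG, BOS, CDG, 35), (3, NYC, CDG, BOS, CDG, 4), (3, NYC, CDG, HND, ATL, 35), (3, NYC, CDG, HND, ATL, 4), (3, NYC, CDG, LHR, SFO, 35), (3, NYC, CDG, LHR, SFO, 4), (3, NYC, CDG, MIA, SFO, 35), (3, NYC, CDG, MIA, SFO, 4), (4, NYC, MIA, JFK, CDG, 35), (4, NYC, MIA, JFK, CDG, 36), (4, NYC, MIA, JFK, ORD, 35), (4, NYC, MIA, JFK, ORD, 36)}.
σ[dst != CDG]: keep tuples satisfying dst != CDG → {(3, BOS, JFK, HND, ATL, 37), (3, BOS, JFK, LHR, SFO, 37), (3, BOS, JFK, MIA, SFO, 37), (3, NYC, CDG, HND, ATL, 35), (3, NYC, CDG, HND, ATL, 4), (3, NYC, CDG, LHR, SFO, 35), (3, NYC, CDG, LHR, SFO, 4), (3, NYC, CDG, MIA, SFO, 35), (3, NYC, CDG, MIA, SFO, 4), (4, NYC, MIA, JFK, ORD, 35), (4, NYC, MIA, JFK, ORD, 36)}
Keep only column(s) fno, city (7 duplicate(s) eliminated): {(35, NYC), (36, NYC), (37, BOS), (4, NYC)}

{(35, NYC), (36, NYC), (37, BOS), (4, NYC)}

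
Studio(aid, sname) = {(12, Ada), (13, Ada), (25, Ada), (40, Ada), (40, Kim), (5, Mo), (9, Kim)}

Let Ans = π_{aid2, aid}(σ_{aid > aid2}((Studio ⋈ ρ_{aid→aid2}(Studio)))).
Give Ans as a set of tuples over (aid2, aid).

{(12, 13), (12, 25), (12, 40), (13, 25), (13, 40), (25, 40), (9, 40)}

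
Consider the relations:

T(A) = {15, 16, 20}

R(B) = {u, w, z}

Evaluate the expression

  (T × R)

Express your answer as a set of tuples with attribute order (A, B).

{(15, u), (15, w), (15, z), (16, u), (16, w), (16, z), (20, u), (20, w), (20, z)}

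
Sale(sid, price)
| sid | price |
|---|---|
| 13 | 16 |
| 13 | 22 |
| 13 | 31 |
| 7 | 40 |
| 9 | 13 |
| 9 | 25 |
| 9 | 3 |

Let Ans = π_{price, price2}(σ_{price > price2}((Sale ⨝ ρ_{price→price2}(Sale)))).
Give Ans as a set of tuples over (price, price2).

{(13, 3), (22, 16), (25, 13), (25, 3), (31, 16), (31, 22)}

ρ[price→price2]: schema becomes (sid, price2); tuples unchanged.
Natural join on sid: {(13, 16, 16), (13, 16, 22), (13, 16, 31), (13, 22, 16), (13, 22, 22), (13, 22, 31), (13, 31, 16), (13, 31, 22), (13, 31, 31), (7, 40, 40), (9, 13, 13), (9, 13, 25), (9, 13, 3), (9, 25, 13), (9, 25, 25), (9, 25, 3), (9, 3, 13), (9, 3, 25), (9, 3, 3)}
σ[price > price2]: keep tuples satisfying price > price2 → {(13, 22, 16), (13, 31, 16), (13, 31, 22), (9, 13, 3), (9, 25, 13), (9, 25, 3)}
Keep only column(s) price, price2: {(13, 3), (22, 16), (25, 13), (25, 3), (31, 16), (31, 22)}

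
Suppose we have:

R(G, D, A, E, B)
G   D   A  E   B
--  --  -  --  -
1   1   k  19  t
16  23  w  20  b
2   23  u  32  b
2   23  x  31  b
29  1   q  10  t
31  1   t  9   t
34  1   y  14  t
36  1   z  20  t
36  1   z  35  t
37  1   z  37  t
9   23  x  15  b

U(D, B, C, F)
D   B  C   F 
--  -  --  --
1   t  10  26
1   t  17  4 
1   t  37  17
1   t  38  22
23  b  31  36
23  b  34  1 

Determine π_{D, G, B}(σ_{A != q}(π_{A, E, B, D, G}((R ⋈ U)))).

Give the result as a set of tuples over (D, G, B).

R ⋈ U (natural join on D, B): {(1, 1, k, 19, t, 10, 26), (1, 1, k, 19, t, 17, 4), (1, 1, k, 19, t, 37, 17), (1, 1, k, 19, t, 38, 22), (16, 23, w, 20, b, 31, 36), (16, 23, w, 20, b, 34, 1), (2, 23, u, 32, b, 31, 36), (2, 23, u, 32, b, 34, 1), (2, 23, x, 31, b, 31, 36), (2, 23, x, 31, b, 34, 1), (29, 1, q, 10, t, 10, 26), (29, 1, q, 10, t, 17, 4), (29, 1, q, 10, t, 37, 17), (29, 1, q, 10, t, 38, 22), (31, 1, t, 9, t, 10, 26), (31, 1, t, 9, t, 17, 4), (31, 1, t, 9, t, 37, 17), (31, 1, t, 9, t, 38, 22), (34, 1, y, 14, t, 10, 26), (34, 1, y, 14, t, 17, 4), (34, 1, y, 14, t, 37, 17), (34, 1, y, 14, t, 38, 22), (36, 1, z, 20, t, 10, 26), (36, 1, z, 20, t, 17, 4), (36, 1, z, 20, t, 37, 17), (36, 1, z, 20, t, 38, 22), (36, 1, z, 35, t, 10, 26), (36, 1, z, 35, t, 17, 4), (36, 1, z, 35, t, 37, 17), (36, 1, z, 35, t, 38, 22), (37, 1, z, 37, t, 10, 26), (37, 1, z, 37, t, 17, 4), (37, 1, z, 37, t, 37, 17), (37, 1, z, 37, t, 38, 22), (9, 23, x, 15, b, 31, 36), (9, 23, x, 15, b, 34, 1)}
Projecting to A, E, B, D, G (25 duplicate(s) eliminated): {(k, 19, t, 1, 1), (q, 10, t, 1, 29), (t, 9, t, 1, 31), (u, 32, b, 23, 2), (w, 20, b, 23, 16), (x, 15, b, 23, 9), (x, 31, b, 23, 2), (y, 14, t, 1, 34), (z, 20, t, 1, 36), (z, 35, t, 1, 36), (z, 37, t, 1, 37)}
Selection A != q: {(k, 19, t, 1, 1), (t, 9, t, 1, 31), (u, 32, b, 23, 2), (w, 20, b, 23, 16), (x, 15, b, 23, 9), (x, 31, b, 23, 2), (y, 14, t, 1, 34), (z, 20, t, 1, 36), (z, 35, t, 1, 36), (z, 37, t, 1, 37)}
Projecting to D, G, B (2 duplicate(s) eliminated): {(1, 1, t), (1, 31, t), (1, 34, t), (1, 36, t), (1, 37, t), (23, 16, b), (23, 2, b), (23, 9, b)}

{(1, 1, t), (1, 31, t), (1, 34, t), (1, 36, t), (1, 37, t), (23, 16, b), (23, 2, b), (23, 9, b)}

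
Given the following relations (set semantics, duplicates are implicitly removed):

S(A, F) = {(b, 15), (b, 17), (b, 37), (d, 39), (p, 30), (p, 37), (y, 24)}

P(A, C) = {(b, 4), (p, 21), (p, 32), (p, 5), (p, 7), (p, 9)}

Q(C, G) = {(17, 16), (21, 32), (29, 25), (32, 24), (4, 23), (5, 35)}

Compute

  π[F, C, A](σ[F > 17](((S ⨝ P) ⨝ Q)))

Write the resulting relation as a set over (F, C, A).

{(30, 21, p), (30, 32, p), (30, 5, p), (37, 21, p), (37, 32, p), (37, 4, b), (37, 5, p)}

S ⋈ P (natural join on A): {(b, 15, 4), (b, 17, 4), (b, 37, 4), (p, 30, 21), (p, 30, 32), (p, 30, 5), (p, 30, 7), (p, 30, 9), (p, 37, 21), (p, 37, 32), (p, 37, 5), (p, 37, 7), (p, 37, 9)}
(S ⨝ P) ⋈ Q (natural join on C): {(b, 15, 4, 23), (b, 17, 4, 23), (b, 37, 4, 23), (p, 30, 21, 32), (p, 30, 32, 24), (p, 30, 5, 35), (p, 37, 21, 32), (p, 37, 32, 24), (p, 37, 5, 35)}
Filtering on F > 17 leaves {(b, 37, 4, 23), (p, 30, 21, 32), (p, 30, 32, 24), (p, 30, 5, 35), (p, 37, 21, 32), (p, 37, 32, 24), (p, 37, 5, 35)}.
π[F, C, A]: project onto (F, C, A) → {(30, 21, p), (30, 32, p), (30, 5, p), (37, 21, p), (37, 32, p), (37, 4, b), (37, 5, p)}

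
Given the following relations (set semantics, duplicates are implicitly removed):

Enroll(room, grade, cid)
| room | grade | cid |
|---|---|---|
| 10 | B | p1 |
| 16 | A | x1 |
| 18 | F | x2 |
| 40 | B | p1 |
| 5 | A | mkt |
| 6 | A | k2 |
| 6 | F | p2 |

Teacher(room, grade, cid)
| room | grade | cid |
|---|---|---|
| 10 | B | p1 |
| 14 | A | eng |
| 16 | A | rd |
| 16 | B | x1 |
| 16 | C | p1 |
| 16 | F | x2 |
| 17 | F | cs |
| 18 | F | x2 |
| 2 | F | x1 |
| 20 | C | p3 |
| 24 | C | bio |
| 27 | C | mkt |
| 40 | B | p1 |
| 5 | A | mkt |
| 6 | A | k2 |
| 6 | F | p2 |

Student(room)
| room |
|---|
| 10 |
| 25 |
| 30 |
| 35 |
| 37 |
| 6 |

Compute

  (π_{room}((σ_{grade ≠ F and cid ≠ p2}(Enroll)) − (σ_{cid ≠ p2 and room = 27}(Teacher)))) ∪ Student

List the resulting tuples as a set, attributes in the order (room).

{10, 16, 25, 30, 35, 37, 40, 5, 6}

σ[grade ≠ F and cid ≠ p2]: keep tuples satisfying grade ≠ F and cid ≠ p2 → {(10, B, p1), (16, A, x1), (40, B, p1), (5, A, mkt), (6, A, k2)}
σ[cid ≠ p2 and room = 27]: keep tuples satisfying cid ≠ p2 and room = 27 → {(27, C, mkt)}
Taking the difference: {(10, B, p1), (16, A, x1), (40, B, p1), (5, A, mkt), (6, A, k2)}
π_{room} gives {10, 16, 40, 5, 6}.
Taking the union: {10, 16, 25, 30, 35, 37, 40, 5, 6}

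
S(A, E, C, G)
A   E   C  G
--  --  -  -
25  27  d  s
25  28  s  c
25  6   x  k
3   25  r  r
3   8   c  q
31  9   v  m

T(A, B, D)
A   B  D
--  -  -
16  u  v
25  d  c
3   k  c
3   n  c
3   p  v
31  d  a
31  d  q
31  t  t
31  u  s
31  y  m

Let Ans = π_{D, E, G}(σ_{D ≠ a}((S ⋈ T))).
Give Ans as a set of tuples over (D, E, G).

{(c, 25, r), (c, 27, s), (c, 28, c), (c, 6, k), (c, 8, q), (m, 9, m), (q, 9, m), (s, 9, m), (t, 9, m), (v, 25, r), (v, 8, q)}

S ⋈ T (natural join on A): {(25, 27, d, s, d, c), (25, 28, s, c, d, c), (25, 6, x, k, d, c), (3, 25, r, r, k, c), (3, 25, r, r, n, c), (3, 25, r, r, p, v), (3, 8, c, q, k, c), (3, 8, c, q, n, c), (3, 8, c, q, p, v), (31, 9, v, m, d, a), (31, 9, v, m, d, q), (31, 9, v, m, t, t), (31, 9, v, m, u, s), (31, 9, v, m, y, m)}
Filtering on D ≠ a leaves {(25, 27, d, s, d, c), (25, 28, s, c, d, c), (25, 6, x, k, d, c), (3, 25, r, r, k, c), (3, 25, r, r, n, c), (3, 25, r, r, p, v), (3, 8, c, q, k, c), (3, 8, c, q, n, c), (3, 8, c, q, p, v), (31, 9, v, m, d, q), (31, 9, v, m, t, t), (31, 9, v, m, u, s), (31, 9, v, m, y, m)}.
Keep only column(s) D, E, G (2 duplicate(s) eliminated): {(c, 25, r), (c, 27, s), (c, 28, c), (c, 6, k), (c, 8, q), (m, 9, m), (q, 9, m), (s, 9, m), (t, 9, m), (v, 25, r), (v, 8, q)}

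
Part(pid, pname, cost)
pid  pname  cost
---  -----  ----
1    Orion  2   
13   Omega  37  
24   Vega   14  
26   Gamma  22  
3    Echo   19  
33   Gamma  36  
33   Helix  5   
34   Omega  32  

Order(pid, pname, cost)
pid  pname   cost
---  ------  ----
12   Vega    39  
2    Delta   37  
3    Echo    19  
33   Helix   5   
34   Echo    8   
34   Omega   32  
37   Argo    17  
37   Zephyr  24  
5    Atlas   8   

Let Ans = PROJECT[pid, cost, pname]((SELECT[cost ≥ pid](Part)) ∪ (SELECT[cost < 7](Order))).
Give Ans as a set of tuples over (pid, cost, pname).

Filtering on cost ≥ pid leaves {(1, Orion, 2), (13, Omega, 37), (3, Echo, 19), (33, Gamma, 36)}.
Filtering on cost < 7 leaves {(33, Helix, 5)}.
Union: {(1, Orion, 2), (13, Omega, 37), (3, Echo, 19), (33, Gamma, 36)} with {(33, Helix, 5)} → {(1, Orion, 2), (13, Omega, 37), (3, Echo, 19), (33, Gamma, 36), (33, Helix, 5)}
π[pid, cost, pname]: project onto (pid, cost, pname) → {(1, 2, Orion), (13, 37, Omega), (3, 19, Echo), (33, 36, Gamma), (33, 5, Helix)}

{(1, 2, Orion), (13, 37, Omega), (3, 19, Echo), (33, 36, Gamma), (33, 5, Helix)}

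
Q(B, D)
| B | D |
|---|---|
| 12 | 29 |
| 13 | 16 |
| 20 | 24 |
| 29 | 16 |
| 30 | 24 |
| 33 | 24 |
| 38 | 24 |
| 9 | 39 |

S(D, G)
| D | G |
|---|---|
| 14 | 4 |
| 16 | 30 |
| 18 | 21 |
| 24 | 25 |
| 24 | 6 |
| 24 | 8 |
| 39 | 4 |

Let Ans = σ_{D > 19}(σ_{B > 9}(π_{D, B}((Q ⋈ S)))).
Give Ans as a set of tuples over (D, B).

Joining Q and S on D yields {(13, 16, 30), (20, 24, 25), (20, 24, 6), (20, 24, 8), (29, 16, 30), (30, 24, 25), (30, 24, 6), (30, 24, 8), (33, 24, 25), (33, 24, 6), (33, 24, 8), (38, 24, 25), (38, 24, 6), (38, 24, 8), (9, 39, 4)}.
Projecting to D, B (8 duplicate(s) eliminated): {(16, 13), (16, 29), (24, 20), (24, 30), (24, 33), (24, 38), (39, 9)}
Apply σ_{B > 9}; surviving tuples: {(16, 13), (16, 29), (24, 20), (24, 30), (24, 33), (24, 38)}
Apply σ_{D > 19}; surviving tuples: {(24, 20), (24, 30), (24, 33), (24, 38)}

{(24, 20), (24, 30), (24, 33), (24, 38)}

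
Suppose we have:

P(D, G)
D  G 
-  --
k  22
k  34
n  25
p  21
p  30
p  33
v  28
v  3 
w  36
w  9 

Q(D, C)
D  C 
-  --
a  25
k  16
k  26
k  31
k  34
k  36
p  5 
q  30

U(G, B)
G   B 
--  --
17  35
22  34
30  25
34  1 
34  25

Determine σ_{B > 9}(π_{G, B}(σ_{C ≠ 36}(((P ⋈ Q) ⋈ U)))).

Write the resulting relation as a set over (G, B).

{(22, 34), (30, 25), (34, 25)}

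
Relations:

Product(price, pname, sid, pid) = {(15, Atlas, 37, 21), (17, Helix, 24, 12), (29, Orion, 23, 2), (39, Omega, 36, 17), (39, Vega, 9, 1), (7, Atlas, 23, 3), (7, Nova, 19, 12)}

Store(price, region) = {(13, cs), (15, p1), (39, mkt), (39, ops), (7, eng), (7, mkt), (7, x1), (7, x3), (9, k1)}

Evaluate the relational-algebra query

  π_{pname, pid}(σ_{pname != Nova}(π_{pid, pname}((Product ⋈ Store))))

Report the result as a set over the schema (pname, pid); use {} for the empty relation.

{(Atlas, 21), (Atlas, 3), (Omega, 17), (Vega, 1)}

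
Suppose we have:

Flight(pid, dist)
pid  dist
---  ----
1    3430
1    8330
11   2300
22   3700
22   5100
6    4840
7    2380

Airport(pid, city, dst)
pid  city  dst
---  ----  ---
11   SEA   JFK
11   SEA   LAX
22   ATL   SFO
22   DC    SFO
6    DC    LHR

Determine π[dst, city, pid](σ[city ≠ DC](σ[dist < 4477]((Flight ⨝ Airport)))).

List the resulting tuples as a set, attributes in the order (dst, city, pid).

Joining Flight and Airport on pid yields {(11, 2300, SEA, JFK), (11, 2300, SEA, LAX), (22, 3700, ATL, SFO), (22, 3700, DC, SFO), (22, 5100, ATL, SFO), (22, 5100, DC, SFO), (6, 4840, DC, LHR)}.
Filtering on dist < 4477 leaves {(11, 2300, SEA, JFK), (11, 2300, SEA, LAX), (22, 3700, ATL, SFO), (22, 3700, DC, SFO)}.
Filtering on city ≠ DC leaves {(11, 2300, SEA, JFK), (11, 2300, SEA, LAX), (22, 3700, ATL, SFO)}.
Projecting to dst, city, pid: {(JFK, SEA, 11), (LAX, SEA, 11), (SFO, ATL, 22)}

{(JFK, SEA, 11), (LAX, SEA, 11), (SFO, ATL, 22)}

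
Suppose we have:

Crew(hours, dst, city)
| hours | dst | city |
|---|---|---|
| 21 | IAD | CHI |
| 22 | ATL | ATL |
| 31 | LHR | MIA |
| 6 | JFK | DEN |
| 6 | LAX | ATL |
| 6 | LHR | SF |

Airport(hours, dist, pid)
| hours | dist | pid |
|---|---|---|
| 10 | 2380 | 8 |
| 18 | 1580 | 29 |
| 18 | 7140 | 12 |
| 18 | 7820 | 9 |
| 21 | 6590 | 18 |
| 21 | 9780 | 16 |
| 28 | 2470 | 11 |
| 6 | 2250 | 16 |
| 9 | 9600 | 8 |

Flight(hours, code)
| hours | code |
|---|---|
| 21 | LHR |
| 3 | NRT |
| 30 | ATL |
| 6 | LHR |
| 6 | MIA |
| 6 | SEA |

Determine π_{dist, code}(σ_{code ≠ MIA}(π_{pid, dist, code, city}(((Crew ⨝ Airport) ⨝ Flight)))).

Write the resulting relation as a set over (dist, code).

{(2250, LHR), (2250, SEA), (6590, LHR), (9780, LHR)}

Natural join on hours: {(21, IAD, CHI, 6590, 18), (21, IAD, CHI, 9780, 16), (6, JFK, DEN, 2250, 16), (6, LAX, ATL, 2250, 16), (6, LHR, SF, 2250, 16)}
Natural join on hours: {(21, IAD, CHI, 6590, 18, LHR), (21, IAD, CHI, 9780, 16, LHR), (6, JFK, DEN, 2250, 16, LHR), (6, JFK, DEN, 2250, 16, MIA), (6, JFK, DEN, 2250, 16, SEA), (6, LAX, ATL, 2250, 16, LHR), (6, LAX, ATL, 2250, 16, MIA), (6, LAX, ATL, 2250, 16, SEA), (6, LHR, SF, 2250, 16, LHR), (6, LHR, SF, 2250, 16, MIA), (6, LHR, SF, 2250, 16, SEA)}
Projecting to pid, dist, code, city: {(16, 2250, LHR, ATL), (16, 2250, LHR, DEN), (16, 2250, LHR, SF), (16, 2250, MIA, ATL), (16, 2250, MIA, DEN), (16, 2250, MIA, SF), (16, 2250, SEA, ATL), (16, 2250, SEA, DEN), (16, 2250, SEA, SF), (16, 9780, LHR, CHI), (18, 6590, LHR, CHI)}
σ[code ≠ MIA]: keep tuples satisfying code ≠ MIA → {(16, 2250, LHR, ATL), (16, 2250, LHR, DEN), (16, 2250, LHR, SF), (16, 2250, SEA, ATL), (16, 2250, SEA, DEN), (16, 2250, SEA, SF), (16, 9780, LHR, CHI), (18, 6590, LHR, CHI)}
Projecting to dist, code (4 duplicate(s) eliminated): {(2250, LHR), (2250, SEA), (6590, LHR), (9780, LHR)}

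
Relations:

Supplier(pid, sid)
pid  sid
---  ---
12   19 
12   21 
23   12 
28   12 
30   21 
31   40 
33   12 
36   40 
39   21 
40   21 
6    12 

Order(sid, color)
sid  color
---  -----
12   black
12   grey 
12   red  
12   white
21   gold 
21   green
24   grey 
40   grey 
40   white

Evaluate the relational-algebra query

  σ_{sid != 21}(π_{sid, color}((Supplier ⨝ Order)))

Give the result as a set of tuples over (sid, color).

Supplier ⋈ Order (natural join on sid): {(12, 21, gold), (12, 21, green), (23, 12, black), (23, 12, grey), (23, 12, red), (23, 12, white), (28, 12, black), (28, 12, grey), (28, 12, red), (28, 12, white), (30, 21, gold), (30, 21, green), (31, 40, grey), (31, 40, white), (33, 12, black), (33, 12, grey), (33, 12, red), (33, 12, white), (36, 40, grey), (36, 40, white), (39, 21, gold), (39, 21, green), (40, 21, gold), (40, 21, green), (6, 12, black), (6, 12, grey), (6, 12, red), (6, 12, white)}
Projecting to sid, color (20 duplicate(s) eliminated): {(12, black), (12, grey), (12, red), (12, white), (21, gold), (21, green), (40, grey), (40, white)}
σ[sid != 21]: keep tuples satisfying sid != 21 → {(12, black), (12, grey), (12, red), (12, white), (40, grey), (40, white)}

{(12, black), (12, grey), (12, red), (12, white), (40, grey), (40, white)}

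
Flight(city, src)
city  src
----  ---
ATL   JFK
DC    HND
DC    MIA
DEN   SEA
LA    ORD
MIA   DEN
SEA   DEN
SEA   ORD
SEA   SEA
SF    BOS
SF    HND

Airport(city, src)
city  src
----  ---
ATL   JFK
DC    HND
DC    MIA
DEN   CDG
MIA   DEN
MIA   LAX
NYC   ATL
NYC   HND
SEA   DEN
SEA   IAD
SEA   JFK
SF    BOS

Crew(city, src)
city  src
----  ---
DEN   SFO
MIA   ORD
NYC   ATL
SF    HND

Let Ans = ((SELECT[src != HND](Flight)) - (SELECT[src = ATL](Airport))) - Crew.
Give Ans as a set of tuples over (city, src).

{(ATL, JFK), (DC, MIA), (DEN, SEA), (LA, ORD), (MIA, DEN), (SEA, DEN), (SEA, ORD), (SEA, SEA), (SF, BOS)}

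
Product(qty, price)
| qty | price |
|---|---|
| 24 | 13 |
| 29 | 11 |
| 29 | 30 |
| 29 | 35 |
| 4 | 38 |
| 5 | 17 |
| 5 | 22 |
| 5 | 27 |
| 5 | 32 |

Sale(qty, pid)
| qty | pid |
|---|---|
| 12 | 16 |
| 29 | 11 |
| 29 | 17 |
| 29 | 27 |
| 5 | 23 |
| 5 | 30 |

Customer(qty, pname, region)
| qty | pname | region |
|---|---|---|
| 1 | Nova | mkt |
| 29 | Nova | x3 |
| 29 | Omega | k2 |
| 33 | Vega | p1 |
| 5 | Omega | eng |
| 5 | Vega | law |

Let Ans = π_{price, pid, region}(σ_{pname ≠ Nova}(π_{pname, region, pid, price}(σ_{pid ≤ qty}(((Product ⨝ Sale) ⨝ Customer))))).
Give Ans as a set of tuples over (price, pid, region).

{(11, 11, k2), (11, 17, k2), (11, 27, k2), (30, 11, k2), (30, 17, k2), (30, 27, k2), (35, 11, k2), (35, 17, k2), (35, 27, k2)}

Natural join on qty: {(29, 11, 11), (29, 11, 17), (29, 11, 27), (29, 30, 11), (29, 30, 17), (29, 30, 27), (29, 35, 11), (29, 35, 17), (29, 35, 27), (5, 17, 23), (5, 17, 30), (5, 22, 23), (5, 22, 30), (5, 27, 23), (5, 27, 30), (5, 32, 23), (5, 32, 30)}
Natural join on qty: {(29, 11, 11, Nova, x3), (29, 11, 11, Omega, k2), (29, 11, 17, Nova, x3), (29, 11, 17, Omega, k2), (29, 11, 27, Nova, x3), (29, 11, 27, Omega, k2), (29, 30, 11, Nova, x3), (29, 30, 11, Omega, k2), (29, 30, 17, Nova, x3), (29, 30, 17, Omega, k2), (29, 30, 27, Nova, x3), (29, 30, 27, Omega, k2), (29, 35, 11, Nova, x3), (29, 35, 11, Omega, k2), (29, 35, 17, Nova, x3), (29, 35, 17, Omega, k2), (29, 35, 27, Nova, x3), (29, 35, 27, Omega, k2), (5, 17, 23, Omega, eng), (5, 17, 23, Vega, law), (5, 17, 30, Omega, eng), (5, 17, 30, Vega, law), (5, 22, 23, Omega, eng), (5, 22, 23, Vega, law), (5, 22, 30, Omega, eng), (5, 22, 30, Vega, law), (5, 27, 23, Omega, eng), (5, 27, 23, Vega, law), (5, 27, 30, Omega, eng), (5, 27, 30, Vega, law), (5, 32, 23, Omega, eng), (5, 32, 23, Vega, law), (5, 32, 30, Omega, eng), (5, 32, 30, Vega, law)}
σ[pid ≤ qty]: keep tuples satisfying pid ≤ qty → {(29, 11, 11, Nova, x3), (29, 11, 11, Omega, k2), (29, 11, 17, Nova, x3), (29, 11, 17, Omega, k2), (29, 11, 27, Nova, x3), (29, 11, 27, Omega, k2), (29, 30, 11, Nova, x3), (29, 30, 11, Omega, k2), (29, 30, 17, Nova, x3), (29, 30, 17, Omega, k2), (29, 30, 27, Nova, x3), (29, 30, 27, Omega, k2), (29, 35, 11, Nova, x3), (29, 35, 11, Omega, k2), (29, 35, 17, Nova, x3), (29, 35, 17, Omega, k2), (29, 35, 27, Nova, x3), (29, 35, 27, Omega, k2)}
π[pname, region, pid, price]: project onto (pname, region, pid, price) → {(Nova, x3, 11, 11), (Nova, x3, 11, 30), (Nova, x3, 11, 35), (Nova, x3, 17, 11), (Nova, x3, 17, 30), (Nova, x3, 17, 35), (Nova, x3, 27, 11), (Nova, x3, 27, 30), (Nova, x3, 27, 35), (Omega, k2, 11, 11), (Omega, k2, 11, 30), (Omega, k2, 11, 35), (Omega, k2, 17, 11), (Omega, k2, 17, 30), (Omega, k2, 17, 35), (Omega, k2, 27, 11), (Omega, k2, 27, 30), (Omega, k2, 27, 35)}
σ[pname ≠ Nova]: keep tuples satisfying pname ≠ Nova → {(Omega, k2, 11, 11), (Omega, k2, 11, 30), (Omega, k2, 11, 35), (Omega, k2, 17, 11), (Omega, k2, 17, 30), (Omega, k2, 17, 35), (Omega, k2, 27, 11), (Omega, k2, 27, 30), (Omega, k2, 27, 35)}
π[price, pid, region]: project onto (price, pid, region) → {(11, 11, k2), (11, 17, k2), (11, 27, k2), (30, 11, k2), (30, 17, k2), (30, 27, k2), (35, 11, k2), (35, 17, k2), (35, 27, k2)}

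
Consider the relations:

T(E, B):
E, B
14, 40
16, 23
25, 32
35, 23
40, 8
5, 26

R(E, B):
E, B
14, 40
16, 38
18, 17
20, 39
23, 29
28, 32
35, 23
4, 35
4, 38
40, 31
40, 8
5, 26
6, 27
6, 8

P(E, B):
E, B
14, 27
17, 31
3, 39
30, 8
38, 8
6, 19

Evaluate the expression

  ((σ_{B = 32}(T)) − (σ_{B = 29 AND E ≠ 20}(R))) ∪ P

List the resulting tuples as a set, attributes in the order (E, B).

σ[B = 32]: keep tuples satisfying B = 32 → {(25, 32)}
σ[B = 29 AND E ≠ 20]: keep tuples satisfying B = 29 AND E ≠ 20 → {(23, 29)}
Difference: {(25, 32)} with {(23, 29)} → {(25, 32)}
Union: {(25, 32)} with {(14, 27), (17, 31), (3, 39), (30, 8), (38, 8), (6, 19)} → {(14, 27), (17, 31), (25, 32), (3, 39), (30, 8), (38, 8), (6, 19)}

{(14, 27), (17, 31), (25, 32), (3, 39), (30, 8), (38, 8), (6, 19)}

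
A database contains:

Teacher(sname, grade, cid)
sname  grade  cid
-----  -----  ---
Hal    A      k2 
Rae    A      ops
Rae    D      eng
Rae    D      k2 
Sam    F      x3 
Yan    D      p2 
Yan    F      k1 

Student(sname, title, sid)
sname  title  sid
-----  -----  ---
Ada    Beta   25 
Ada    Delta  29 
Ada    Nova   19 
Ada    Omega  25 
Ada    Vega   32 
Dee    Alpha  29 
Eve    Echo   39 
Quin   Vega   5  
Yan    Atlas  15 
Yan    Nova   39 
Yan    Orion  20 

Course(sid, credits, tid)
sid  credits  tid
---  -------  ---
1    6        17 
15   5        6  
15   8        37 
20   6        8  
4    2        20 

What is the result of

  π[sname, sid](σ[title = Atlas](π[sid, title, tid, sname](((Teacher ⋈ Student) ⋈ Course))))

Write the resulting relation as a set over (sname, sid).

Joining Teacher and Student on sname yields {(Yan, D, p2, Atlas, 15), (Yan, D, p2, Nova, 39), (Yan, D, p2, Orion, 20), (Yan, F, k1, Atlas, 15), (Yan, F, k1, Nova, 39), (Yan, F, k1, Orion, 20)}.
Joining (Teacher ⋈ Student) and Course on sid yields {(Yan, D, p2, Atlas, 15, 5, 6), (Yan, D, p2, Atlas, 15, 8, 37), (Yan, D, p2, Orion, 20, 6, 8), (Yan, F, k1, Atlas, 15, 5, 6), (Yan, F, k1, Atlas, 15, 8, 37), (Yan, F, k1, Orion, 20, 6, 8)}.
π_{sid, title, tid, sname} gives {(15, Atlas, 37, Yan), (15, Atlas, 6, Yan), (20, Orion, 8, Yan)} (3 duplicate(s) eliminated).
Selection title = Atlas: {(15, Atlas, 37, Yan), (15, Atlas, 6, Yan)}
π_{sname, sid} gives {(Yan, 15)} (1 duplicate(s) eliminated).

{(Yan, 15)}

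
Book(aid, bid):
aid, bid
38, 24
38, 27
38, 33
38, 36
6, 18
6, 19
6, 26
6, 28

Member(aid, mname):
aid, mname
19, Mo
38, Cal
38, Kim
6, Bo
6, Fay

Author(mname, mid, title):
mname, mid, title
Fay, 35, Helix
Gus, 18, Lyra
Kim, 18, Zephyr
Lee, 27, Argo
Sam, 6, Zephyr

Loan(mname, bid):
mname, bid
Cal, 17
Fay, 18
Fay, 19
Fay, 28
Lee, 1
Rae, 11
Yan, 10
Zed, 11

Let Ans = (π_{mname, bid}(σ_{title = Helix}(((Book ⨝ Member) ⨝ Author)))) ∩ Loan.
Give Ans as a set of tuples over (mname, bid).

Book ⋈ Member (natural join on aid): {(38, 24, Cal), (38, 24, Kim), (38, 27, Cal), (38, 27, Kim), (38, 33, Cal), (38, 33, Kim), (38, 36, Cal), (38, 36, Kim), (6, 18, Bo), (6, 18, Fay), (6, 19, Bo), (6, 19, Fay), (6, 26, Bo), (6, 26, Fay), (6, 28, Bo), (6, 28, Fay)}
(Book ⨝ Member) ⋈ Author (natural join on mname): {(38, 24, Kim, 18, Zephyr), (38, 27, Kim, 18, Zephyr), (38, 33, Kim, 18, Zephyr), (38, 36, Kim, 18, Zephyr), (6, 18, Fay, 35, Helix), (6, 19, Fay, 35, Helix), (6, 26, Fay, 35, Helix), (6, 28, Fay, 35, Helix)}
Selection title = Helix: {(6, 18, Fay, 35, Helix), (6, 19, Fay, 35, Helix), (6, 26, Fay, 35, Helix), (6, 28, Fay, 35, Helix)}
Projecting to mname, bid: {(Fay, 18), (Fay, 19), (Fay, 26), (Fay, 28)}
Taking the intersection: {(Fay, 18), (Fay, 19), (Fay, 28)}

{(Fay, 18), (Fay, 19), (Fay, 28)}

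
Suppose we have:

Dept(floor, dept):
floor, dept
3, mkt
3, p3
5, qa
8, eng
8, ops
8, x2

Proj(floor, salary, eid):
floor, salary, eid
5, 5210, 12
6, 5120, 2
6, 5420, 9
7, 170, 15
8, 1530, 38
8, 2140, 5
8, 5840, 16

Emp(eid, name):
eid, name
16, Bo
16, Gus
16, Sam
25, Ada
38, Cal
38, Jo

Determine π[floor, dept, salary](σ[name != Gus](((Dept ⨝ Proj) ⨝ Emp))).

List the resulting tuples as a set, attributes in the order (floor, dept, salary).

{(8, eng, 1530), (8, eng, 5840), (8, ops, 1530), (8, ops, 5840), (8, x2, 1530), (8, x2, 5840)}

Joining Dept and Proj on floor yields {(5, qa, 5210, 12), (8, eng, 1530, 38), (8, eng, 2140, 5), (8, eng, 5840, 16), (8, ops, 1530, 38), (8, ops, 2140, 5), (8, ops, 5840, 16), (8, x2, 1530, 38), (8, x2, 2140, 5), (8, x2, 5840, 16)}.
Joining (Dept ⨝ Proj) and Emp on eid yields {(8, eng, 1530, 38, Cal), (8, eng, 1530, 38, Jo), (8, eng, 5840, 16, Bo), (8, eng, 5840, 16, Gus), (8, eng, 5840, 16, Sam), (8, ops, 1530, 38, Cal), (8, ops, 1530, 38, Jo), (8, ops, 5840, 16, Bo), (8, ops, 5840, 16, Gus), (8, ops, 5840, 16, Sam), (8, x2, 1530, 38, Cal), (8, x2, 1530, 38, Jo), (8, x2, 5840, 16, Bo), (8, x2, 5840, 16, Gus), (8, x2, 5840, 16, Sam)}.
Filtering on name != Gus leaves {(8, eng, 1530, 38, Cal), (8, eng, 1530, 38, Jo), (8, eng, 5840, 16, Bo), (8, eng, 5840, 16, Sam), (8, ops, 1530, 38, Cal), (8, ops, 1530, 38, Jo), (8, ops, 5840, 16, Bo), (8, ops, 5840, 16, Sam), (8, x2, 1530, 38, Cal), (8, x2, 1530, 38, Jo), (8, x2, 5840, 16, Bo), (8, x2, 5840, 16, Sam)}.
Keep only column(s) floor, dept, salary (6 duplicate(s) eliminated): {(8, eng, 1530), (8, eng, 5840), (8, ops, 1530), (8, ops, 5840), (8, x2, 1530), (8, x2, 5840)}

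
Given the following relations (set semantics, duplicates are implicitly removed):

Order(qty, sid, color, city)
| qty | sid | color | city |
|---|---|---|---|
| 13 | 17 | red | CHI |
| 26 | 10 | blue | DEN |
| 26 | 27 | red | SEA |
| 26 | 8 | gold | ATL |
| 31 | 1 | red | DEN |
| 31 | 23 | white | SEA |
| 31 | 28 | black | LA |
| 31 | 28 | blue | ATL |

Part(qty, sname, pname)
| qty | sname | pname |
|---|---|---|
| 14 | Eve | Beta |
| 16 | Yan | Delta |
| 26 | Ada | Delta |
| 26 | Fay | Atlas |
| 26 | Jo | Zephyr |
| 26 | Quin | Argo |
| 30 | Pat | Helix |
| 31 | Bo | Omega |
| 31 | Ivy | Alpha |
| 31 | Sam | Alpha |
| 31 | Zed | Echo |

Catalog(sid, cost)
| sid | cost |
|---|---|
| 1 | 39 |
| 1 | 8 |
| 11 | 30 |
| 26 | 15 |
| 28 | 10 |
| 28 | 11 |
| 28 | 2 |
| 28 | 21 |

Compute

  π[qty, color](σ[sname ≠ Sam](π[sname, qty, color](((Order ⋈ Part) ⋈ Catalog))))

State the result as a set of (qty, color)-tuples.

{(31, black), (31, blue), (31, red)}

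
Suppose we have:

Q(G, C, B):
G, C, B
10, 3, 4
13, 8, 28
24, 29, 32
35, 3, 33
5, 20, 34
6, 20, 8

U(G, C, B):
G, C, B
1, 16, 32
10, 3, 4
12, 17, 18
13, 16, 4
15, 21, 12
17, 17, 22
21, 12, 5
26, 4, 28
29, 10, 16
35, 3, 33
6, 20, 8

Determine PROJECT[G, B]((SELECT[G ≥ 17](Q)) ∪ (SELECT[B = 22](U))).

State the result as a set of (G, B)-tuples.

Filtering on G ≥ 17 leaves {(24, 29, 32), (35, 3, 33)}.
Filtering on B = 22 leaves {(17, 17, 22)}.
Set union of the two operands is {(17, 17, 22), (24, 29, 32), (35, 3, 33)}.
π_{G, B} gives {(17, 22), (24, 32), (35, 33)}.

{(17, 22), (24, 32), (35, 33)}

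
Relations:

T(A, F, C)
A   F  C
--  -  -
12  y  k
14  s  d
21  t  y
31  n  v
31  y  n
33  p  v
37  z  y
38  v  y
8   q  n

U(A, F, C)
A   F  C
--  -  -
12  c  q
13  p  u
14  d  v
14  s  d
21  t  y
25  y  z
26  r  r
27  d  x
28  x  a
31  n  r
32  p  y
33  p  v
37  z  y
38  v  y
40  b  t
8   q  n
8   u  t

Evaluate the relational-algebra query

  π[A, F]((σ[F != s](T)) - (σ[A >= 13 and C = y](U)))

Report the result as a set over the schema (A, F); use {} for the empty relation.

{(12, y), (31, n), (31, y), (33, p), (8, q)}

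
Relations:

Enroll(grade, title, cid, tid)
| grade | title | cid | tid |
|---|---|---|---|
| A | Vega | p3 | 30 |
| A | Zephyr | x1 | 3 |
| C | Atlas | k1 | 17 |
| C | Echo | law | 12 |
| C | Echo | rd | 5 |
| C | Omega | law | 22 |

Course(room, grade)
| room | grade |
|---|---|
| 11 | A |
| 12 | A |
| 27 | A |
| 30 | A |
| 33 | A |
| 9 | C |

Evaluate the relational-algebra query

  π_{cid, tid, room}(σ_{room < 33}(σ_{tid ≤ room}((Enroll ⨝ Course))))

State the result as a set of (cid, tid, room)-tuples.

{(p3, 30, 30), (rd, 5, 9), (x1, 3, 11), (x1, 3, 12), (x1, 3, 27), (x1, 3, 30)}

Natural join on grade: {(A, Vega, p3, 30, 11), (A, Vega, p3, 30, 12), (A, Vega, p3, 30, 27), (A, Vega, p3, 30, 30), (A, Vega, p3, 30, 33), (A, Zephyr, x1, 3, 11), (A, Zephyr, x1, 3, 12), (A, Zephyr, x1, 3, 27), (A, Zephyr, x1, 3, 30), (A, Zephyr, x1, 3, 33), (C, Atlas, k1, 17, 9), (C, Echo, law, 12, 9), (C, Echo, rd, 5, 9), (C, Omega, law, 22, 9)}
Apply σ_{tid ≤ room}; surviving tuples: {(A, Vega, p3, 30, 30), (A, Vega, p3, 30, 33), (A, Zephyr, x1, 3, 11), (A, Zephyr, x1, 3, 12), (A, Zephyr, x1, 3, 27), (A, Zephyr, x1, 3, 30), (A, Zephyr, x1, 3, 33), (C, Echo, rd, 5, 9)}
Apply σ_{room < 33}; surviving tuples: {(A, Vega, p3, 30, 30), (A, Zephyr, x1, 3, 11), (A, Zephyr, x1, 3, 12), (A, Zephyr, x1, 3, 27), (A, Zephyr, x1, 3, 30), (C, Echo, rd, 5, 9)}
Projecting to cid, tid, room: {(p3, 30, 30), (rd, 5, 9), (x1, 3, 11), (x1, 3, 12), (x1, 3, 27), (x1, 3, 30)}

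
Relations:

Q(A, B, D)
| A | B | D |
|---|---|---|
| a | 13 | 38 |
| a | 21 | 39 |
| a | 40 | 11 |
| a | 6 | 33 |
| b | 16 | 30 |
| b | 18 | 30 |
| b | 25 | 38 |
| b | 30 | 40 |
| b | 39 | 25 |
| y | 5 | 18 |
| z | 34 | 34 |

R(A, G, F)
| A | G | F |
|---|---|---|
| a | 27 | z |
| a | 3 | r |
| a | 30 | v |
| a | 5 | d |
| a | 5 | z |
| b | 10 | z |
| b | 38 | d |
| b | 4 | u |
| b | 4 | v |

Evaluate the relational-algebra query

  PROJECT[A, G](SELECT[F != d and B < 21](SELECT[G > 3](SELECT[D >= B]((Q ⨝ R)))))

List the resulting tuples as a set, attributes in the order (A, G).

{(a, 27), (a, 30), (a, 5), (b, 10), (b, 4)}

Joining Q and R on A yields {(a, 13, 38, 27, z), (a, 13, 38, 3, r), (a, 13, 38, 30, v), (a, 13, 38, 5, d), (a, 13, 38, 5, z), (a, 21, 39, 27, z), (a, 21, 39, 3, r), (a, 21, 39, 30, v), (a, 21, 39, 5, d), (a, 21, 39, 5, z), (a, 40, 11, 27, z), (a, 40, 11, 3, r), (a, 40, 11, 30, v), (a, 40, 11, 5, d), (a, 40, 11, 5, z), (a, 6, 33, 27, z), (a, 6, 33, 3, r), (a, 6, 33, 30, v), (a, 6, 33, 5, d), (a, 6, 33, 5, z), (b, 16, 30, 10, z), (b, 16, 30, 38, d), (b, 16, 30, 4, u), (b, 16, 30, 4, v), (b, 18, 30, 10, z), (b, 18, 30, 38, d), (b, 18, 30, 4, u), (b, 18, 30, 4, v), (b, 25, 38, 10, z), (b, 25, 38, 38, d), (b, 25, 38, 4, u), (b, 25, 38, 4, v), (b, 30, 40, 10, z), (b, 30, 40, 38, d), (b, 30, 40, 4, u), (b, 30, 40, 4, v), (b, 39, 25, 10, z), (b, 39, 25, 38, d), (b, 39, 25, 4, u), (b, 39, 25, 4, v)}.
Filtering on D >= B leaves {(a, 13, 38, 27, z), (a, 13, 38, 3, r), (a, 13, 38, 30, v), (a, 13, 38, 5, d), (a, 13, 38, 5, z), (a, 21, 39, 27, z), (a, 21, 39, 3, r), (a, 21, 39, 30, v), (a, 21, 39, 5, d), (a, 21, 39, 5, z), (a, 6, 33, 27, z), (a, 6, 33, 3, r), (a, 6, 33, 30, v), (a, 6, 33, 5, d), (a, 6, 33, 5, z), (b, 16, 30, 10, z), (b, 16, 30, 38, d), (b, 16, 30, 4, u), (b, 16, 30, 4, v), (b, 18, 30, 10, z), (b, 18, 30, 38, d), (b, 18, 30, 4, u), (b, 18, 30, 4, v), (b, 25, 38, 10, z), (b, 25, 38, 38, d), (b, 25, 38, 4, u), (b, 25, 38, 4, v), (b, 30, 40, 10, z), (b, 30, 40, 38, d), (b, 30, 40, 4, u), (b, 30, 40, 4, v)}.
Filtering on G > 3 leaves {(a, 13, 38, 27, z), (a, 13, 38, 30, v), (a, 13, 38, 5, d), (a, 13, 38, 5, z), (a, 21, 39, 27, z), (a, 21, 39, 30, v), (a, 21, 39, 5, d), (a, 21, 39, 5, z), (a, 6, 33, 27, z), (a, 6, 33, 30, v), (a, 6, 33, 5, d), (a, 6, 33, 5, z), (b, 16, 30, 10, z), (b, 16, 30, 38, d), (b, 16, 30, 4, u), (b, 16, 30, 4, v), (b, 18, 30, 10, z), (b, 18, 30, 38, d), (b, 18, 30, 4, u), (b, 18, 30, 4, v), (b, 25, 38, 10, z), (b, 25, 38, 38, d), (b, 25, 38, 4, u), (b, 25, 38, 4, v), (b, 30, 40, 10, z), (b, 30, 40, 38, d), (b, 30, 40, 4, u), (b, 30, 40, 4, v)}.
Filtering on F != d and B < 21 leaves {(a, 13, 38, 27, z), (a, 13, 38, 30, v), (a, 13, 38, 5, z), (a, 6, 33, 27, z), (a, 6, 33, 30, v), (a, 6, 33, 5, z), (b, 16, 30, 10, z), (b, 16, 30, 4, u), (b, 16, 30, 4, v), (b, 18, 30, 10, z), (b, 18, 30, 4, u), (b, 18, 30, 4, v)}.
π[A, G]: project onto (A, G) (7 duplicate(s) eliminated) → {(a, 27), (a, 30), (a, 5), (b, 10), (b, 4)}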